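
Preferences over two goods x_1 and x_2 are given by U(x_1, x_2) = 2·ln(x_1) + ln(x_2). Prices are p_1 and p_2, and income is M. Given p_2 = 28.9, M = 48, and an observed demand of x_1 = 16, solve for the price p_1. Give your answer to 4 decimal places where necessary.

p_1 = 2

MU_x_1/MU_x_2 = (2·x_2)/(x_1); tangency sets this equal to p_1/p_2.
So 2·p_2·x_2 = p_1·x_1; combined with the budget, a share 2/3 of income goes to x_1.
Demand: x_1*(p_1,p_2,M) = 2/3·M/p_1 and x_2* = 1/3·M/p_2.
Set x_1* = 16 in the demand function and solve for p_1: p_1 = 2.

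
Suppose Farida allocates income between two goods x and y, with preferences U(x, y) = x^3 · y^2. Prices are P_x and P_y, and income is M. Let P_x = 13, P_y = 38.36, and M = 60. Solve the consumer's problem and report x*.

x* = 2.7692

At P_x=13, P_y=38.36, M=60: x* = 0.6·60/13 = 2.7692.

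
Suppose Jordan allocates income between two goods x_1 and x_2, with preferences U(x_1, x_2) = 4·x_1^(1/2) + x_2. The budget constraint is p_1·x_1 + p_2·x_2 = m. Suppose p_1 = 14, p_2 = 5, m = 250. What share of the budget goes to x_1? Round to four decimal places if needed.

share on x_1 = 0.0286

Solve: √x_1 = 2·p_2/p_1, so x_1*(p_1,p_2) = (2·p_2/p_1)², and x_2* = (m − p_1·x_1*)/p_2.
Plugging in: x_1* = (2·5/14)² = 0.5102, x_2* = 48.5714.
Expenditure on x_1: 14·0.5102 = 7.1429; share = 0.0286.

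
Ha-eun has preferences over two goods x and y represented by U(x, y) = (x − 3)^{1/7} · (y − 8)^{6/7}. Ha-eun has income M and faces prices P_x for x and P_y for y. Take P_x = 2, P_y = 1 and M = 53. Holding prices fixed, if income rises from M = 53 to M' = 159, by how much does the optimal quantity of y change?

Δy* = 90.8571

Substituting into the budget: x* = 3 + 1/7·(M − 3·P_x − 8·P_y)/P_x, and y* = 8 + 6/7·(…)/P_y.
Discretionary income = 53 − 3·2 − 8·1 = 39; y* = 8 + 6/7·39/1 = 41.4286.
At M' = 159: y* = 132.2857. Change: 132.2857 − 41.4286 = 90.8571.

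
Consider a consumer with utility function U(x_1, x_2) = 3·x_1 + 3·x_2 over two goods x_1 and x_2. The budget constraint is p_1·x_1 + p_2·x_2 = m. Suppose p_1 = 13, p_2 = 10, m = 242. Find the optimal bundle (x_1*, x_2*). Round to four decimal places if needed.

Perfect substitutes: compare marginal utility per dollar. 3/p_1 vs 3/p_2 → 0.2308 vs 0.3.
x_2 gives more utility per dollar, so spend all income on x_2: x_2* = m/p_2, x_1* = 0.
Numerically: x_1* = 0, x_2* = 24.2.

x_1* = 0, x_2* = 24.2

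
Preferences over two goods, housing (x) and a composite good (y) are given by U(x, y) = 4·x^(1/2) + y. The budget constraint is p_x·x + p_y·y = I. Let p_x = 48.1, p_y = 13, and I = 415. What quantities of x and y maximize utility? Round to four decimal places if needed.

MU_x = 2/√x, MU_y = 1. Tangency: 2/√x = p_x/p_y.
Thus x* = (2·p_y/p_x)² — independent of I — with the rest of income spent on y.
Plugging in: x* = (2·13/48.1)² = 0.2922, y* = 30.842.

x* = 0.2922, y* = 30.842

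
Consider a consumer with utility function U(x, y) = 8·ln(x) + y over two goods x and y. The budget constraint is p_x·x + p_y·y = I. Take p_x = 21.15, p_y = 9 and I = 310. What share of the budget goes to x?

Set MRS = p_x/p_y: (8/x)/1 = p_x/p_y.
So x*(p_x,p_y) = 8·p_y/p_x, independent of income; and y* = (I − 8·p_y)/p_y.
At the given prices: x* = 8·9/21.15 = 3.4043, and y* = 26.4444.
Expenditure on x: 21.15·3.4043 = 72; share = 0.2323.

share on x = 0.2323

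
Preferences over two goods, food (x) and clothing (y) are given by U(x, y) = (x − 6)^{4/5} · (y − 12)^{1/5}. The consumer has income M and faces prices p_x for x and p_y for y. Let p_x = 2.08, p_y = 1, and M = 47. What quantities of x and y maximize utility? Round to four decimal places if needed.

MRS = 4·(y−12)/(x−6). Tangency with p_x/p_y gives y−12 = (1/4)·(p_x/p_y)·(x−6).
Substituting into the budget: x* = 6 + 0.8·(M − 6·p_x − 12·p_y)/p_x, and y* = 12 + 0.2·(…)/p_y.
Discretionary income = 47 − 6·2.08 − 12·1 = 22.52; x* = 6 + 0.8·22.52/2.08 = 14.6615; y* = 12 + 0.2·22.52/1 = 16.504.

x* = 14.6615, y* = 16.504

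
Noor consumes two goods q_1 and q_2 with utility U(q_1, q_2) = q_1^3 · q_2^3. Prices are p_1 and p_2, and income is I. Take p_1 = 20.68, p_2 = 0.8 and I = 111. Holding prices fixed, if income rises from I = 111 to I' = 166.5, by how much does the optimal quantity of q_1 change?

The MRS is q_2/q_1. Set MRS = p_1/p_2.
So 3·p_2·q_2 = 3·p_1·q_1; combined with the budget, a share 0.5 of income goes to q_1.
Demand: q_1*(p_1,p_2,I) = 0.5·I/p_1 and q_2* = 0.5·I/p_2.
At p_1=20.68, p_2=0.8, I=111: q_1* = 0.5·111/20.68 = 2.6838.
At I' = 166.5: q_1* = 4.0256. Change: 4.0256 − 2.6838 = 1.3419.

Δq_1* = 1.3419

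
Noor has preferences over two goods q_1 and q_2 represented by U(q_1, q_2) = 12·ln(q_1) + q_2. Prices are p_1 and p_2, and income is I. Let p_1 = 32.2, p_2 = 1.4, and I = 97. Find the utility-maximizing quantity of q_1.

q_1* = 0.5217

Set MRS = p_1/p_2: (12/q_1)/1 = p_1/p_2.
So q_1*(p_1,p_2) = 12·p_2/p_1, independent of income; and q_2* = (I − 12·p_2)/p_2.
At the given prices: q_1* = 12·1.4/32.2 = 0.5217.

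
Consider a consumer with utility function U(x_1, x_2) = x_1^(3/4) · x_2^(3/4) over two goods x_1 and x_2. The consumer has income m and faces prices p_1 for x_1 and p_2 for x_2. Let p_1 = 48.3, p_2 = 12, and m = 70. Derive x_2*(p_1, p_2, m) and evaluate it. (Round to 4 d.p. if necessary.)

MU_x_1/MU_x_2 = (0.75·x_2)/(0.75·x_1); tangency sets this equal to p_1/p_2.
So 0.75·p_2·x_2 = 0.75·p_1·x_1; combined with the budget, a share 0.5 of income goes to x_1.
Demand: x_1*(p_1,p_2,m) = 0.5·m/p_1 and x_2* = 0.5·m/p_2.
At p_1=48.3, p_2=12, m=70: x_2* = 0.5·70/12 = 2.9167.

x_2* = 2.9167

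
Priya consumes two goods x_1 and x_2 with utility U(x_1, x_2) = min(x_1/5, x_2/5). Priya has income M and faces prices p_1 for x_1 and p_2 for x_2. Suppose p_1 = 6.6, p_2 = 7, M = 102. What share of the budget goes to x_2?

Demand: x_1*(p_1,p_2,M) = 5·M/(5·p_1 + 5·p_2), x_2* = 5·M/(5·p_1 + 5·p_2).
Here 5·6.6 + 5·7 = 68, giving x_1* = 7.5 and x_2* = 7.5.
Expenditure on x_2: 7·7.5 = 52.5; share = 0.5147.

share on x_2 = 0.5147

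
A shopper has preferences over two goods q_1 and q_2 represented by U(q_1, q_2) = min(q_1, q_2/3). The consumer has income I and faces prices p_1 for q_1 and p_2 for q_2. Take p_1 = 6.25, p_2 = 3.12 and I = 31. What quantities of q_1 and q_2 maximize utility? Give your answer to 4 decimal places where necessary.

q_1* = 1.9859, q_2* = 5.9577

With perfect complements, no substitution: consume in ratio q_1:q_2 = 1:3.
Budget: p_1·q_1 + p_2·3·q_1 = I, so (p_1 + 3·p_2)·q_1 = I.
Demand: q_1*(p_1,p_2,I) = I/(p_1 + 3·p_2), q_2* = 3·I/(p_1 + 3·p_2).
Here 6.25 + 3·3.12 = 15.61, giving q_1* = 1.9859 and q_2* = 5.9577.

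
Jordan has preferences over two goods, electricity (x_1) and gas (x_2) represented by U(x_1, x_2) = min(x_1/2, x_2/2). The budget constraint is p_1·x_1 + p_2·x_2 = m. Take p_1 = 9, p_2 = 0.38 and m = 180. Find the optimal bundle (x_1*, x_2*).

With perfect complements, no substitution: consume in ratio x_1:x_2 = 2:2.
Budget: p_1·x_1 + p_2·x_1 = m, so (2·p_1 + 2·p_2)·x_1 = 2·m.
Demand: x_1*(p_1,p_2,m) = 2·m/(2·p_1 + 2·p_2), x_2* = 2·m/(2·p_1 + 2·p_2).
Here 2·9 + 2·0.38 = 18.76, giving x_1* = 19.1898 and x_2* = 19.1898.

x_1* = 19.1898, x_2* = 19.1898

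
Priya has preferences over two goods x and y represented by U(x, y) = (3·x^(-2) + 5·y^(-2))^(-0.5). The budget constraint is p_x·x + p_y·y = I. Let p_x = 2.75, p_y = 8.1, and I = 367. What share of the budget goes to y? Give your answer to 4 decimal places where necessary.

With the ratio pinned down, the budget gives x* = I/(p_x + p_y·(y/x)) and y* = (y/x)·x*.
Numerically y/x = 0.827114, so x* = 367/(2.75 + 8.1·0.827114) = 38.8375 and y* = 0.827114·38.8375 = 32.1231.
Expenditure on y: 8.1·32.1231 = 260.1968; share = 0.709.

share on y = 0.709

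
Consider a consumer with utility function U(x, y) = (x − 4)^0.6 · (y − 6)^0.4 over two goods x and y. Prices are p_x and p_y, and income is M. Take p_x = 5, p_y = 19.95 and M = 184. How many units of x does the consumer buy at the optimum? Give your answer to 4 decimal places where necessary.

MRS = (3/2)·(y−6)/(x−4). Tangency with p_x/p_y gives y−6 = (2/3)·(p_x/p_y)·(x−4).
After buying the subsistence bundle (4, 6), a share 0.6 of the remaining income goes to x: x* = 4 + 0.6·(M − 4p_x − 6p_y)/p_x.
Discretionary income = 184 − 4·5 − 6·19.95 = 44.3; x* = 4 + 0.6·44.3/5 = 9.316.

x* = 9.316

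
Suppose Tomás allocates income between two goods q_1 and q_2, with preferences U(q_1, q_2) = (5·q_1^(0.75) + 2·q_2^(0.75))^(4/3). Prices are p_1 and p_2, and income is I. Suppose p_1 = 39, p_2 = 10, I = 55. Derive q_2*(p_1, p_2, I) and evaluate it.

MRS = MU_q_1/MU_q_2 = (5/2)·(q_2/q_1)^(0.25). Set equal to p_1/p_2.
Hence q_2/q_1 = ((2/5)·p_1/p_2)^(1/(0.25)), i.e. raised to the 4 power.
Substitute q_2 = (q_2/q_1)·q_1 into the budget: q_1* = I/(p_1 + p_2·(q_2/q_1)).
Numerically q_2/q_1 = 5.922409, so q_1* = 55/(39 + 10·5.922409) = 0.5599 and q_2* = 5.922409·0.5599 = 3.3162.

q_2* = 3.3162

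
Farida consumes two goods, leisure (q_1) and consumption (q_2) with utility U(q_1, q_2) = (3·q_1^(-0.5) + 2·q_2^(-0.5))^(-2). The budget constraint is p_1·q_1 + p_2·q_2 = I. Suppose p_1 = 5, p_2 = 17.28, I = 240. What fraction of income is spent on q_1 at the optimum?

share on q_1 = 0.4643

MRS = MU_q_1/MU_q_2 = (3/2)·(q_2/q_1)^(1.5). Set equal to p_1/p_2.
Solve for the ratio: q_2/q_1 = [(2/3)·p_1/p_2]^(2/3).
Substitute q_2 = (q_2/q_1)·q_1 into the budget: q_1* = I/(p_1 + p_2·(q_2/q_1)).
Numerically q_2/q_1 = 0.333854, so q_1* = 240/(5 + 17.28·0.333854) = 22.2862 and q_2* = 0.333854·22.2862 = 7.4403.
Expenditure on q_1: 5·22.2862 = 111.431; share = 0.4643.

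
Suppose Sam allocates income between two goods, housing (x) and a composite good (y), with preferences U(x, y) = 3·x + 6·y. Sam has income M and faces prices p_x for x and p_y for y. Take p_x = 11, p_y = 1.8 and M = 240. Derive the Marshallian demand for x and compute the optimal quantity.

Perfect substitutes: compare marginal utility per dollar. 3/p_x vs 6/p_y → 0.2727 vs 3.3333.
y gives more utility per dollar, so spend all income on y: y* = M/p_y, x* = 0.
Numerically: x* = 0, y* = 133.3333.

x* = 0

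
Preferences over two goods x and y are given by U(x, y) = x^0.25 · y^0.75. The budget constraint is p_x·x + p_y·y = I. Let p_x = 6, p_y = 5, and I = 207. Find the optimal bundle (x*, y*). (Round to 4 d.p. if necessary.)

x* = 8.625, y* = 31.05

MU_x/MU_y = (0.25·y)/(0.75·x); tangency sets this equal to p_x/p_y.
Rearranging, p_y·y = 3·p_x·x. Substituting into the budget gives p_x·x·(1 + 3) = I.
Demand: x*(p_x,p_y,I) = 0.25·I/p_x and y* = 0.75·I/p_y.
At p_x=6, p_y=5, I=207: x* = 0.25·207/6 = 8.625, y* = 31.05.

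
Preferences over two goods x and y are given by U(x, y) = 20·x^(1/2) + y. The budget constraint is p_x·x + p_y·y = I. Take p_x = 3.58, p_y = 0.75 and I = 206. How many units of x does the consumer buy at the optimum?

Solve: √x = 10·p_y/p_x, so x*(p_x,p_y) = (10·p_y/p_x)², and y* = (I − p_x·x*)/p_y.
Plugging in: x* = (10·0.75/3.58)² = 4.3889.

x* = 4.3889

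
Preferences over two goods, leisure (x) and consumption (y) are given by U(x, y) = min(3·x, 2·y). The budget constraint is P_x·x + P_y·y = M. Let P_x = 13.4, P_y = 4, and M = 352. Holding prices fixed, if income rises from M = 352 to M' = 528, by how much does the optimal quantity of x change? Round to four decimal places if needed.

Leontief preferences: the optimum is at the kink where x/2 = y/3, i.e. y = (3/2)·x.
Budget: P_x·x + P_y·(3/2)·x = M, so (2·P_x + 3·P_y)·x = 2·M.
Demand: x*(P_x,P_y,M) = 2·M/(2·P_x + 3·P_y), y* = 3·M/(2·P_x + 3·P_y).
Here 2·13.4 + 3·4 = 38.8, giving x* = 18.1443.
At M' = 528: x* = 27.2165. Change: 27.2165 − 18.1443 = 9.0722.

Δx* = 9.0722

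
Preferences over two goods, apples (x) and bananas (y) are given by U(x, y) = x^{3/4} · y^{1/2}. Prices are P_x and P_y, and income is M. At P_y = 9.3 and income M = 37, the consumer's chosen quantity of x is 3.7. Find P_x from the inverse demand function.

P_x = 6

The MRS is (3/2)·y/x. Set MRS = P_x/P_y.
So 0.75·P_y·y = 0.5·P_x·x; combined with the budget, a share 0.6 of income goes to x.
Demand: x*(P_x,P_y,M) = 0.6·M/P_x and y* = 0.4·M/P_y.
Set x* = 3.7 in the demand function and solve for P_x: P_x = 6.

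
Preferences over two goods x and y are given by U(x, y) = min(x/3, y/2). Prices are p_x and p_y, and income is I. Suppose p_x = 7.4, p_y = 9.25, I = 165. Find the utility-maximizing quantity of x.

x* = 12.1622

With perfect complements, no substitution: consume in ratio x:y = 3:2.
Budget: p_x·x + p_y·(2/3)·x = I, so (3·p_x + 2·p_y)·x = 3·I.
Demand: x*(p_x,p_y,I) = 3·I/(3·p_x + 2·p_y), y* = 2·I/(3·p_x + 2·p_y).
Here 3·7.4 + 2·9.25 = 40.7, giving x* = 12.1622.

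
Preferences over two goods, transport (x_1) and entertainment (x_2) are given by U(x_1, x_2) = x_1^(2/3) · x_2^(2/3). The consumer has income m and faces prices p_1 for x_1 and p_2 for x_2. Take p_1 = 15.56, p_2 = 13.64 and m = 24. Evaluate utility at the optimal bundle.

V = 0.7721

The MRS is x_2/x_1. Set MRS = p_1/p_2.
So 2/3·p_2·x_2 = 2/3·p_1·x_1; combined with the budget, a share 0.5 of income goes to x_1.
Demand: x_1*(p_1,p_2,m) = 0.5·m/p_1 and x_2* = 0.5·m/p_2.
At p_1=15.56, p_2=13.64, m=24: x_1* = 0.5·24/15.56 = 0.7712, x_2* = 0.8798.
Utility at the optimum: U(0.7712, 0.8798) = 0.7721.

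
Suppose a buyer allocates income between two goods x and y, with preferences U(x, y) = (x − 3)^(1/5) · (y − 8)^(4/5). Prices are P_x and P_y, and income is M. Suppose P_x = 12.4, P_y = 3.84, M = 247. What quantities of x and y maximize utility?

This is Cobb-Douglas in (x−3, y−8): tangency gives 0.2·P_y·(y−8) = 0.8·P_x·(x−3).
Substituting into the budget: x* = 3 + 0.2·(M − 3·P_x − 8·P_y)/P_x, and y* = 8 + 0.8·(…)/P_y.
Discretionary income = 247 − 3·12.4 − 8·3.84 = 179.08; x* = 3 + 0.2·179.08/12.4 = 5.8884; y* = 8 + 0.8·179.08/3.84 = 45.3083.

x* = 5.8884, y* = 45.3083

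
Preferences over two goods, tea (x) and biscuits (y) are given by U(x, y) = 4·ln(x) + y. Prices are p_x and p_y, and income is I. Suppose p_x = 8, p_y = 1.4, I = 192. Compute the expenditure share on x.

share on x = 0.0292

At the given prices: x* = 4·1.4/8 = 0.7, and y* = 133.1429.
Expenditure on x: 8·0.7 = 5.6; share = 0.0292.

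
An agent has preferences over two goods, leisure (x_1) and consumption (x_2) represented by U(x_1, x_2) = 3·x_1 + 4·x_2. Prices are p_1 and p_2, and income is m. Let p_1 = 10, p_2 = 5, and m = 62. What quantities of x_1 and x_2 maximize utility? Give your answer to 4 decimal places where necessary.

x_1* = 0, x_2* = 12.4

Perfect substitutes: compare marginal utility per dollar. 3/p_1 vs 4/p_2 → 0.3 vs 0.8.
x_2 gives more utility per dollar, so spend all income on x_2: x_2* = m/p_2, x_1* = 0.
Numerically: x_1* = 0, x_2* = 12.4.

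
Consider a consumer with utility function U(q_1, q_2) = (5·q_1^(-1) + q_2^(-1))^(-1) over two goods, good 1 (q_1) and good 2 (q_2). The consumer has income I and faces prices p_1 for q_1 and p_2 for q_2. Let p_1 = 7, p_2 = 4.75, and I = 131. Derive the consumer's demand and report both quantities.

q_1* = 13.6761, q_2* = 7.4247

From the CES first-order condition, 5·(q_2/q_1)^(2) = p_1/p_2.
Hence q_2/q_1 = ((1/5)·p_1/p_2)^(1/(2)), i.e. raised to the 0.5 power.
Substitute q_2 = (q_2/q_1)·q_1 into the budget: q_1* = I/(p_1 + p_2·(q_2/q_1)).
Numerically q_2/q_1 = 0.542897, so q_1* = 131/(7 + 4.75·0.542897) = 13.6761 and q_2* = 0.542897·13.6761 = 7.4247.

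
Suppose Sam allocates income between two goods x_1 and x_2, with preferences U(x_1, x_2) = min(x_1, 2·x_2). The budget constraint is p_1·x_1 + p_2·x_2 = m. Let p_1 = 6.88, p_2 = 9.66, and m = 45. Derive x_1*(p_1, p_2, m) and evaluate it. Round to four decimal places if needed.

x_1* = 3.8429

Leontief preferences: the optimum is at the kink where x_1/2 = x_2/1, i.e. x_2 = (1/2)·x_1.
Budget: p_1·x_1 + p_2·(1/2)·x_1 = m, so (2·p_1 + p_2)·x_1 = 2·m.
Demand: x_1*(p_1,p_2,m) = 2·m/(2·p_1 + p_2), x_2* = m/(2·p_1 + p_2).
Here 2·6.88 + 9.66 = 23.42, giving x_1* = 3.8429.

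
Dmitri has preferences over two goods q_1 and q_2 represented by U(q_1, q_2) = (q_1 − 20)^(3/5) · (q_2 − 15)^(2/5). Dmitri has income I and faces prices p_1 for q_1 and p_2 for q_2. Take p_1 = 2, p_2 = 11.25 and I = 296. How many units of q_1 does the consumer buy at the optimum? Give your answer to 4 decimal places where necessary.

MRS = (3/2)·(q_2−15)/(q_1−20). Tangency with p_1/p_2 gives q_2−15 = (2/3)·(p_1/p_2)·(q_1−20).
Substituting into the budget: q_1* = 20 + 0.6·(I − 20·p_1 − 15·p_2)/p_1, and q_2* = 15 + 0.4·(…)/p_2.
Discretionary income = 296 − 20·2 − 15·11.25 = 87.25; q_1* = 20 + 0.6·87.25/2 = 46.175.

q_1* = 46.175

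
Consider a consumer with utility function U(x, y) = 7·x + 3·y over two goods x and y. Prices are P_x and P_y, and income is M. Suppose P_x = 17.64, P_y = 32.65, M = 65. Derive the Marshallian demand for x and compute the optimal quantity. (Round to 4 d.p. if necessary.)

Perfect substitutes: compare marginal utility per dollar. 7/P_x vs 3/P_y → 0.3968 vs 0.0919.
x gives more utility per dollar, so spend all income on x: x* = M/P_x, y* = 0.
Numerically: x* = 3.6848, y* = 0.

x* = 3.6848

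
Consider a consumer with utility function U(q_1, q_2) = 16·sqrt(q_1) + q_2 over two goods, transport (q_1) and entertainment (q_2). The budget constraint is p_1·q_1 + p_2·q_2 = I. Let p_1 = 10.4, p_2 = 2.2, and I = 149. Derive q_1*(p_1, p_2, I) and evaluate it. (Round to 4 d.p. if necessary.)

q_1* = 2.8639

Set MRS = p_1/p_2: 8·q_1^(−1/2) = p_1/p_2.
Solve: √q_1 = 8·p_2/p_1, so q_1*(p_1,p_2) = (8·p_2/p_1)², and q_2* = (I − p_1·q_1*)/p_2.
Plugging in: q_1* = (8·2.2/10.4)² = 2.8639.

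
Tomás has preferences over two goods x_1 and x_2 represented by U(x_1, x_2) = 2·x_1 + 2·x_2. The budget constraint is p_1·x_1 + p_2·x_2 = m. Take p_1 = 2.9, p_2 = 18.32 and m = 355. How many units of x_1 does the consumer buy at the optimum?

Linear utility — the consumer picks whichever good has higher MU/price: 2/2.9 = 0.6897 vs 2/18.32 = 0.1092.
x_1 gives more utility per dollar, so spend all income on x_1: x_1* = m/p_1, x_2* = 0.
Numerically: x_1* = 122.4138, x_2* = 0.

x_1* = 122.4138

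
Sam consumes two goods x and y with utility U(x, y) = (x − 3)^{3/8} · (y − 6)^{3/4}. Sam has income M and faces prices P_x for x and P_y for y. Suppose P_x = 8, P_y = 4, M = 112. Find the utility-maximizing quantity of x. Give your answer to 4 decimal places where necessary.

x* = 5.6667

Substituting into the budget: x* = 3 + 1/3·(M − 3·P_x − 6·P_y)/P_x, and y* = 6 + 2/3·(…)/P_y.
Discretionary income = 112 − 3·8 − 6·4 = 64; x* = 3 + 1/3·64/8 = 5.6667.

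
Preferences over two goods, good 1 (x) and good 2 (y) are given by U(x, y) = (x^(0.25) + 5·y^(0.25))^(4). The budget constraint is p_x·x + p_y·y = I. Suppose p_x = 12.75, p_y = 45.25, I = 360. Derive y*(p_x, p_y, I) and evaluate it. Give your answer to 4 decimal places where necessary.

MU_x ∝ x^(-0.75), MU_y ∝ 5·y^(-0.75), so MRS = (1/5)·(y/x)^(0.75) = p_x/p_y.
Solve for the ratio: y/x = [5·p_x/p_y]^(4/3).
With the ratio pinned down, the budget gives x* = I/(p_x + p_y·(y/x)) and y* = (y/x)·x*.
Numerically y/x = 1.579364, so x* = 360/(12.75 + 45.25·1.579364) = 4.2747 and y* = 1.579364·4.2747 = 6.7513.

y* = 6.7513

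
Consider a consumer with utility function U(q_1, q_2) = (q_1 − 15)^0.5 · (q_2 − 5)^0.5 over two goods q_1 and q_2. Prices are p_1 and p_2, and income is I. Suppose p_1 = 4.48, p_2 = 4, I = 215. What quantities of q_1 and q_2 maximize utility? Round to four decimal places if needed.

Let q_1' = q_1−15, q_2' = q_2−5. MRS = q_2'/q_1' = p_1/p_2.
Substituting into the budget: q_1* = 15 + 0.5·(I − 15·p_1 − 5·p_2)/p_1, and q_2* = 5 + 0.5·(…)/p_2.
Discretionary income = 215 − 15·4.48 − 5·4 = 127.8; q_1* = 15 + 0.5·127.8/4.48 = 29.2634; q_2* = 5 + 0.5·127.8/4 = 20.975.

q_1* = 29.2634, q_2* = 20.975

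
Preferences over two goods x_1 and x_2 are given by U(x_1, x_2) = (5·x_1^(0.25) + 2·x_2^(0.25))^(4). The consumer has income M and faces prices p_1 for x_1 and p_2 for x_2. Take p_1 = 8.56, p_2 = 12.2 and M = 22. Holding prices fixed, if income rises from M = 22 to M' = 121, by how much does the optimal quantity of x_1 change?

MRS = MU_x_1/MU_x_2 = (5/2)·(x_2/x_1)^(0.75). Set equal to p_1/p_2.
Solve for the ratio: x_2/x_1 = [(2/5)·p_1/p_2]^(4/3).
With the ratio pinned down, the budget gives x_1* = M/(p_1 + p_2·(x_2/x_1)) and x_2* = (x_2/x_1)·x_1*.
Numerically x_2/x_1 = 0.183752, so x_1* = 22/(8.56 + 12.2·0.183752) = 2.0367.
At M' = 121: x_1* = 11.2019. Change: 11.2019 − 2.0367 = 9.1652.

Δx_1* = 9.1652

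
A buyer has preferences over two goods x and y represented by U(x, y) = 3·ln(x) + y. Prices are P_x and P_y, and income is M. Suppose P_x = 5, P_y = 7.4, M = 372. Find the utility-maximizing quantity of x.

x* = 4.44

Set MRS = P_x/P_y: (3/x)/1 = P_x/P_y.
So x*(P_x,P_y) = 3·P_y/P_x, independent of income; and y* = (M − 3·P_y)/P_y.
At the given prices: x* = 3·7.4/5 = 4.44.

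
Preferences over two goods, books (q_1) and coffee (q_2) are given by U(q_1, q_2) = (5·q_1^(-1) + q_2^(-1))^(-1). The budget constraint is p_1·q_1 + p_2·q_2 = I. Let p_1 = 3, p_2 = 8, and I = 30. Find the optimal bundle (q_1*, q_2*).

MU_q_1 ∝ 5·q_1^(-2), MU_q_2 ∝ q_2^(-2), so MRS = 5·(q_2/q_1)^(2) = p_1/p_2.
Solve for the ratio: q_2/q_1 = [(1/5)·p_1/p_2]^(0.5).
Substitute q_2 = (q_2/q_1)·q_1 into the budget: q_1* = I/(p_1 + p_2·(q_2/q_1)).
Numerically q_2/q_1 = 0.273861, so q_1* = 30/(3 + 8·0.273861) = 5.7794 and q_2* = 0.273861·5.7794 = 1.5827.

q_1* = 5.7794, q_2* = 1.5827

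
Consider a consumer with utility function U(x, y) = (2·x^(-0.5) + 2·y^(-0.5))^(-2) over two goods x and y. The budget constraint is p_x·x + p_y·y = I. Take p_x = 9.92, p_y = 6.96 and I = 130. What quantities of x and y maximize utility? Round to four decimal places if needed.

With the ratio pinned down, the budget gives x* = I/(p_x + p_y·(y/x)) and y* = (y/x)·x*.
Numerically y/x = 1.26649, so x* = 130/(9.92 + 6.96·1.26649) = 6.939 and y* = 1.26649·6.939 = 8.7881.

x* = 6.939, y* = 8.7881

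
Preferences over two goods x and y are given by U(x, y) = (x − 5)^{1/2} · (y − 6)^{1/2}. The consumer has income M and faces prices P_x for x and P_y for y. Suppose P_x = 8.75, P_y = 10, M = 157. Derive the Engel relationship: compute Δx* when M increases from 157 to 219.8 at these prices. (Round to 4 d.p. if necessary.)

Δx* = 3.5886

MRS = (y−6)/(x−5). Tangency with P_x/P_y gives y−6 = (P_x/P_y)·(x−5).
After buying the subsistence bundle (5, 6), a share 0.5 of the remaining income goes to x: x* = 5 + 0.5·(M − 5P_x − 6P_y)/P_x.
Discretionary income = 157 − 5·8.75 − 6·10 = 53.25; x* = 5 + 0.5·53.25/8.75 = 8.0429.
At M' = 219.8: x* = 11.6314. Change: 11.6314 − 8.0429 = 3.5886.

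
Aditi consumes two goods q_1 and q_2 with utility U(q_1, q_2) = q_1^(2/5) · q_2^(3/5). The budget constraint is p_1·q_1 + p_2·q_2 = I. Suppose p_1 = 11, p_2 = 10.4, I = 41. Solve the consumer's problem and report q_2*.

q_2* = 2.3654

Tangency: MRS = (2/3)·q_2/q_1 = p_1/p_2.
So 0.4·p_2·q_2 = 0.6·p_1·q_1; combined with the budget, a share 0.4 of income goes to q_1.
Demand: q_1*(p_1,p_2,I) = 0.4·I/p_1 and q_2* = 0.6·I/p_2.
At p_1=11, p_2=10.4, I=41: q_2* = 0.6·41/10.4 = 2.3654.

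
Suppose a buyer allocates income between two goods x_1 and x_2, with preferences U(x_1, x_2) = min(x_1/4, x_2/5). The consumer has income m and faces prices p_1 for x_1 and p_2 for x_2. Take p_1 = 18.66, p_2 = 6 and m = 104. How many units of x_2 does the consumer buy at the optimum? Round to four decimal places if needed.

With perfect complements, no substitution: consume in ratio x_1:x_2 = 4:5.
Budget: p_1·x_1 + p_2·(5/4)·x_1 = m, so (4·p_1 + 5·p_2)·x_1 = 4·m.
Demand: x_1*(p_1,p_2,m) = 4·m/(4·p_1 + 5·p_2), x_2* = 5·m/(4·p_1 + 5·p_2).
Here 4·18.66 + 5·6 = 104.64, giving x_2* = 4.9694.

x_2* = 4.9694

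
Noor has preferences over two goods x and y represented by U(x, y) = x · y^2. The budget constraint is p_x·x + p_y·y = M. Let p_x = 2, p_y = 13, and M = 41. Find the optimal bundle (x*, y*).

The MRS is (1/2)·y/x. Set MRS = p_x/p_y.
So p_y·y = 2·p_x·x; combined with the budget, a share 1/3 of income goes to x.
Demand: x*(p_x,p_y,M) = 1/3·M/p_x and y* = 2/3·M/p_y.
At p_x=2, p_y=13, M=41: x* = 1/3·41/2 = 6.8333, y* = 2.1026.

x* = 6.8333, y* = 2.1026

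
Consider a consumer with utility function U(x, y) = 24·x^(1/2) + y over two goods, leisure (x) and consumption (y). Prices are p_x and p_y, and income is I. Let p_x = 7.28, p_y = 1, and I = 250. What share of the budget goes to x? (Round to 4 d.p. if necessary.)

share on x = 0.0791

Utility is quasi-linear in y; the FOC for x is 12/√x = p_x/p_y.
Thus x* = (12·p_y/p_x)² — independent of I — with the rest of income spent on y.
Plugging in: x* = (12·1/7.28)² = 2.7171, y* = 230.2198.
Expenditure on x: 7.28·2.7171 = 19.7802; share = 0.0791.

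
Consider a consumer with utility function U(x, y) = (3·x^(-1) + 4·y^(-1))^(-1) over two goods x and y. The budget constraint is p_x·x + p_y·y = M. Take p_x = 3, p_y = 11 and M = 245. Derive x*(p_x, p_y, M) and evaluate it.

x* = 25.4327

MU_x ∝ 3·x^(-2), MU_y ∝ 4·y^(-2), so MRS = (3/4)·(y/x)^(2) = p_x/p_y.
Hence y/x = ((4/3)·p_x/p_y)^(1/(2)), i.e. raised to the 0.5 power.
With the ratio pinned down, the budget gives x* = M/(p_x + p_y·(y/x)) and y* = (y/x)·x*.
Numerically y/x = 0.603023, so x* = 245/(3 + 11·0.603023) = 25.4327.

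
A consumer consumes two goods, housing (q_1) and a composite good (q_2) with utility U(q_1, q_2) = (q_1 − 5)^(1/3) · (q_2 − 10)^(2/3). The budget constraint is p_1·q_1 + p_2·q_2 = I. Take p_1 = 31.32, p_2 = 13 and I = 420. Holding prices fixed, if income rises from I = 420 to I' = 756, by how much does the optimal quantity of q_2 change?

Δq_2* = 17.2308

Discretionary income = 420 − 5·31.32 − 10·13 = 133.4; q_2* = 10 + 2/3·133.4/13 = 16.841.
At I' = 756: q_2* = 34.0718. Change: 34.0718 − 16.841 = 17.2308.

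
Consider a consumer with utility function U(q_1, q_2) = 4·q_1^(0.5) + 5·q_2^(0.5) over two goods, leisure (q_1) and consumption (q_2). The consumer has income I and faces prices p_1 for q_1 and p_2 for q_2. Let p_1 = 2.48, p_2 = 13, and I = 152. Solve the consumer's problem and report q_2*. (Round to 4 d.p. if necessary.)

MRS = MU_q_1/MU_q_2 = (4/5)·(q_2/q_1)^(0.5). Set equal to p_1/p_2.
Solve for the ratio: q_2/q_1 = [(5/4)·p_1/p_2]^(2).
Substitute q_2 = (q_2/q_1)·q_1 into the budget: q_1* = I/(p_1 + p_2·(q_2/q_1)).
Numerically q_2/q_1 = 0.056864, so q_1* = 152/(2.48 + 13·0.056864) = 47.2162 and q_2* = 0.056864·47.2162 = 2.6849.

q_2* = 2.6849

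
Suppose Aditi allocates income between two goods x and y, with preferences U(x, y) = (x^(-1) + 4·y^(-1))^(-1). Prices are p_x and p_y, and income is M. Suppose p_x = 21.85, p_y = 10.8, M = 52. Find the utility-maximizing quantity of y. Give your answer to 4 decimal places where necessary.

MRS = MU_x/MU_y = (1/4)·(y/x)^(2). Set equal to p_x/p_y.
Solve for the ratio: y/x = [4·p_x/p_y]^(0.5).
With the ratio pinned down, the budget gives x* = M/(p_x + p_y·(y/x)) and y* = (y/x)·x*.
Numerically y/x = 2.844748, so x* = 52/(21.85 + 10.8·2.844748) = 0.9891 and y* = 2.844748·0.9891 = 2.8137.

y* = 2.8137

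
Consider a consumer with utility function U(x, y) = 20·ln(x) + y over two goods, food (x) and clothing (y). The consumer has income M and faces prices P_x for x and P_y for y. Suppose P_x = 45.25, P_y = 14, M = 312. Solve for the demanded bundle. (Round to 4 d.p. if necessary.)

Set MRS = P_x/P_y: (20/x)/1 = P_x/P_y.
So x*(P_x,P_y) = 20·P_y/P_x, independent of income; and y* = (M − 20·P_y)/P_y.
At the given prices: x* = 20·14/45.25 = 6.1878, and y* = 2.2857.

x* = 6.1878, y* = 2.2857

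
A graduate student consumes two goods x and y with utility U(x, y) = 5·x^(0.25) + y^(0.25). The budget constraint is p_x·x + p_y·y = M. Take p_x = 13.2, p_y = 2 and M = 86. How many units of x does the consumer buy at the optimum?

MU_x ∝ 5·x^(-0.75), MU_y ∝ y^(-0.75), so MRS = 5·(y/x)^(0.75) = p_x/p_y.
Hence y/x = ((1/5)·p_x/p_y)^(1/(0.75)), i.e. raised to the 4/3 power.
With the ratio pinned down, the budget gives x* = M/(p_x + p_y·(y/x)) and y* = (y/x)·x*.
Numerically y/x = 1.447989, so x* = 86/(13.2 + 2·1.447989) = 5.3429.

x* = 5.3429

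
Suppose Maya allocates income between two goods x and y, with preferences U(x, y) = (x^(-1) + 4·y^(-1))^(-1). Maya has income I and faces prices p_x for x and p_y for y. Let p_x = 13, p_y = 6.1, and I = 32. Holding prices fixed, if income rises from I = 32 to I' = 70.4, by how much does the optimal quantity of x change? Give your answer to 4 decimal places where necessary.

MU_x ∝ x^(-2), MU_y ∝ 4·y^(-2), so MRS = (1/4)·(y/x)^(2) = p_x/p_y.
Solve for the ratio: y/x = [4·p_x/p_y]^(0.5).
With the ratio pinned down, the budget gives x* = I/(p_x + p_y·(y/x)) and y* = (y/x)·x*.
Numerically y/x = 2.91969, so x* = 32/(13 + 6.1·2.91969) = 1.0386.
At I' = 70.4: x* = 2.285. Change: 2.285 − 1.0386 = 1.2463.

Δx* = 1.2463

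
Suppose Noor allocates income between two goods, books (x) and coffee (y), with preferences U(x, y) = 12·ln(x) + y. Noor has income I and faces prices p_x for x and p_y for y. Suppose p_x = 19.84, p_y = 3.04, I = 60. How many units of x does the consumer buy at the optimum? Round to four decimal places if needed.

Set MRS = p_x/p_y: (12/x)/1 = p_x/p_y.
So x*(p_x,p_y) = 12·p_y/p_x, independent of income; and y* = (I − 12·p_y)/p_y.
At the given prices: x* = 12·3.04/19.84 = 1.8387.

x* = 1.8387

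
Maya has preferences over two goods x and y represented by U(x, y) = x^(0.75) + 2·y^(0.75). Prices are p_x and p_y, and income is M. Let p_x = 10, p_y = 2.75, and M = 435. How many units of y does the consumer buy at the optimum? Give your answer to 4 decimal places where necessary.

From the CES first-order condition, (1/2)·(y/x)^(0.25) = p_x/p_y.
Hence y/x = (2·p_x/p_y)^(1/(0.25)), i.e. raised to the 4 power.
Substitute y = (y/x)·x into the budget: x* = M/(p_x + p_y·(y/x)).
Numerically y/x = 2797.623113, so x* = 435/(10 + 2.75·2797.623113) = 0.0565 and y* = 2797.623113·0.0565 = 157.9765.

y* = 157.9765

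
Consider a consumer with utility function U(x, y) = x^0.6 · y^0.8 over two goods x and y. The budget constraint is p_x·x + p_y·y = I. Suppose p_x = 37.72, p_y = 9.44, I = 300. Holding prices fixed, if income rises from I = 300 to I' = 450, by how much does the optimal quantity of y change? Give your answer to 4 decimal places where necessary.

Δy* = 9.0799

Demand: x*(p_x,p_y,I) = 3/7·I/p_x and y* = 4/7·I/p_y.
At p_x=37.72, p_y=9.44, I=300: y* = 4/7·300/9.44 = 18.1598.
At I' = 450: y* = 27.2397. Change: 27.2397 − 18.1598 = 9.0799.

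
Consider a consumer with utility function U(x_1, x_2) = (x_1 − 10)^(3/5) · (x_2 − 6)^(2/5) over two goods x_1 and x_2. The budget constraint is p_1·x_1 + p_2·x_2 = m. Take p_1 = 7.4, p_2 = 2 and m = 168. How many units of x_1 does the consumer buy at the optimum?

Let x_1' = x_1−10, x_2' = x_2−6. MRS = (3/2)·x_2'/x_1' = p_1/p_2.
After buying the subsistence bundle (10, 6), a share 0.6 of the remaining income goes to x_1: x_1* = 10 + 0.6·(m − 10p_1 − 6p_2)/p_1.
Discretionary income = 168 − 10·7.4 − 6·2 = 82; x_1* = 10 + 0.6·82/7.4 = 16.6486.

x_1* = 16.6486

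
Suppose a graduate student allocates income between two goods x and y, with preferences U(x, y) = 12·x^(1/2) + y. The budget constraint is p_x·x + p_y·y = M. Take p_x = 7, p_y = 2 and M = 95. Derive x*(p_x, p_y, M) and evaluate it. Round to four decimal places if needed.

MU_x = 6/√x, MU_y = 1. Tangency: 6/√x = p_x/p_y.
Thus x* = (6·p_y/p_x)² — independent of M — with the rest of income spent on y.
Plugging in: x* = (6·2/7)² = 2.9388.

x* = 2.9388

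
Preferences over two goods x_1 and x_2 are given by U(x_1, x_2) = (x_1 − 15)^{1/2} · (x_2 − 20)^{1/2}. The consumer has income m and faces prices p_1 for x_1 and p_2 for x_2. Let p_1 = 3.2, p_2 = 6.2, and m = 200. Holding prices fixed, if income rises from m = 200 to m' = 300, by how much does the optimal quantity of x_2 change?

MRS = (x_2−20)/(x_1−15). Tangency with p_1/p_2 gives x_2−20 = (p_1/p_2)·(x_1−15).
Substituting into the budget: x_1* = 15 + 0.5·(m − 15·p_1 − 20·p_2)/p_1, and x_2* = 20 + 0.5·(…)/p_2.
Discretionary income = 200 − 15·3.2 − 20·6.2 = 28; x_2* = 20 + 0.5·28/6.2 = 22.2581.
At m' = 300: x_2* = 30.3226. Change: 30.3226 − 22.2581 = 8.0645.

Δx_2* = 8.0645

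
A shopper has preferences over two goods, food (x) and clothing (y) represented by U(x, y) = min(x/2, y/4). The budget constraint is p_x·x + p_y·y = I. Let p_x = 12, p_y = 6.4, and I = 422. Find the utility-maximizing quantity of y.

With perfect complements, no substitution: consume in ratio x:y = 2:4.
Budget: p_x·x + p_y·2·x = I, so (2·p_x + 4·p_y)·x = 2·I.
Demand: x*(p_x,p_y,I) = 2·I/(2·p_x + 4·p_y), y* = 4·I/(2·p_x + 4·p_y).
Here 2·12 + 4·6.4 = 49.6, giving y* = 34.0323.

y* = 34.0323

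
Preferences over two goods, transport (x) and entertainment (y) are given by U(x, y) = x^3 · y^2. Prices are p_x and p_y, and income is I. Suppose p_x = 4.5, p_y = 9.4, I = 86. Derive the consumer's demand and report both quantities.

MU_x/MU_y = (3·y)/(2·x); tangency sets this equal to p_x/p_y.
So 3·p_y·y = 2·p_x·x; combined with the budget, a share 0.6 of income goes to x.
Demand: x*(p_x,p_y,I) = 0.6·I/p_x and y* = 0.4·I/p_y.
At p_x=4.5, p_y=9.4, I=86: x* = 0.6·86/4.5 = 11.4667, y* = 3.6596.

x* = 11.4667, y* = 3.6596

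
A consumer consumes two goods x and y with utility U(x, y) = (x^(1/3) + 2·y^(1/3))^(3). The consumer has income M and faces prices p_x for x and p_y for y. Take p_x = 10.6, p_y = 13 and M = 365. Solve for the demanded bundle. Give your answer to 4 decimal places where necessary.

MRS = MU_x/MU_y = (1/2)·(y/x)^(2/3). Set equal to p_x/p_y.
Hence y/x = (2·p_x/p_y)^(1/(2/3)), i.e. raised to the 1.5 power.
With the ratio pinned down, the budget gives x* = M/(p_x + p_y·(y/x)) and y* = (y/x)·x*.
Numerically y/x = 2.082518, so x* = 365/(10.6 + 13·2.082518) = 9.6887 and y* = 2.082518·9.6887 = 20.1769.

x* = 9.6887, y* = 20.1769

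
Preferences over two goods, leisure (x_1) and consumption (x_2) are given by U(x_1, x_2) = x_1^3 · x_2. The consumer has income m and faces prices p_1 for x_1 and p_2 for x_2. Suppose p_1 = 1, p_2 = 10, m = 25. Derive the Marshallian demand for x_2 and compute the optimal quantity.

MU_x_1/MU_x_2 = (3·x_2)/(x_1); tangency sets this equal to p_1/p_2.
Rearranging, p_2·x_2 = (1/3)·p_1·x_1. Substituting into the budget gives p_1·x_1·(1 + (1/3)) = m.
Demand: x_1*(p_1,p_2,m) = 0.75·m/p_1 and x_2* = 0.25·m/p_2.
At p_1=1, p_2=10, m=25: x_2* = 0.25·25/10 = 0.625.

x_2* = 0.625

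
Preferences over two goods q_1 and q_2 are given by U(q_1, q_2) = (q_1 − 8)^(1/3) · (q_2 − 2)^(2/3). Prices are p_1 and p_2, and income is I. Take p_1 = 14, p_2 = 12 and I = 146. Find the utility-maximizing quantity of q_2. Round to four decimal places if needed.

MRS = (1/2)·(q_2−2)/(q_1−8). Tangency with p_1/p_2 gives q_2−2 = 2·(p_1/p_2)·(q_1−8).
After buying the subsistence bundle (8, 2), a share 1/3 of the remaining income goes to q_1: q_1* = 8 + 1/3·(I − 8p_1 − 2p_2)/p_1.
Discretionary income = 146 − 8·14 − 2·12 = 10; q_2* = 2 + 2/3·10/12 = 2.5556.

q_2* = 2.5556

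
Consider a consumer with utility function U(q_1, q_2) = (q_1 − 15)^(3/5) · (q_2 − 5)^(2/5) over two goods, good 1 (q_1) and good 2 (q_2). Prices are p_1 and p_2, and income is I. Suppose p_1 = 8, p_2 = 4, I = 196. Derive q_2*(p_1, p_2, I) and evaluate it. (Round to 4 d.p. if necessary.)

After buying the subsistence bundle (15, 5), a share 0.6 of the remaining income goes to q_1: q_1* = 15 + 0.6·(I − 15p_1 − 5p_2)/p_1.
Discretionary income = 196 − 15·8 − 5·4 = 56; q_2* = 5 + 0.4·56/4 = 10.6.

q_2* = 10.6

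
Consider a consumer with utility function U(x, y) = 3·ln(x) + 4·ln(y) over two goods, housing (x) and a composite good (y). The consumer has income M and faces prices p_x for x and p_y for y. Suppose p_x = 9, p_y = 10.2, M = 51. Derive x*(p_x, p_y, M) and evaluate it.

The MRS is (3/4)·y/x. Set MRS = p_x/p_y.
So 3·p_y·y = 4·p_x·x; combined with the budget, a share 3/7 of income goes to x.
Demand: x*(p_x,p_y,M) = 3/7·M/p_x and y* = 4/7·M/p_y.
At p_x=9, p_y=10.2, M=51: x* = 3/7·51/9 = 2.4286.

x* = 2.4286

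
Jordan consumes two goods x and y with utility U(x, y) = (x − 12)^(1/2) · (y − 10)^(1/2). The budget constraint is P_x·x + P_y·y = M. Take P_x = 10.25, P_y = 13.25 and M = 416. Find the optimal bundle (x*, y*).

x* = 19.8293, y* = 16.0566

This is Cobb-Douglas in (x−12, y−10): tangency gives 0.5·P_y·(y−10) = 0.5·P_x·(x−12).
Substituting into the budget: x* = 12 + 0.5·(M − 12·P_x − 10·P_y)/P_x, and y* = 10 + 0.5·(…)/P_y.
Discretionary income = 416 − 12·10.25 − 10·13.25 = 160.5; x* = 12 + 0.5·160.5/10.25 = 19.8293; y* = 10 + 0.5·160.5/13.25 = 16.0566.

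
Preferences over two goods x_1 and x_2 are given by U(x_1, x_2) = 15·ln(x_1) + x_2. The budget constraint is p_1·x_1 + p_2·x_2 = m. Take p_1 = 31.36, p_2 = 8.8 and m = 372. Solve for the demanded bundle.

x_1* = 4.2092, x_2* = 27.2727

Set MRS = p_1/p_2: (15/x_1)/1 = p_1/p_2.
So x_1*(p_1,p_2) = 15·p_2/p_1, independent of income; and x_2* = (m − 15·p_2)/p_2.
At the given prices: x_1* = 15·8.8/31.36 = 4.2092, and x_2* = 27.2727.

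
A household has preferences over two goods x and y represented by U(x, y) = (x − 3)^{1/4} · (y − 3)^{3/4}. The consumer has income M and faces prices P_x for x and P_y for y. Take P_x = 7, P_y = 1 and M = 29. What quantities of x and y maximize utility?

x* = 3.1786, y* = 6.75

After buying the subsistence bundle (3, 3), a share 0.25 of the remaining income goes to x: x* = 3 + 0.25·(M − 3P_x − 3P_y)/P_x.
Discretionary income = 29 − 3·7 − 3·1 = 5; x* = 3 + 0.25·5/7 = 3.1786; y* = 3 + 0.75·5/1 = 6.75.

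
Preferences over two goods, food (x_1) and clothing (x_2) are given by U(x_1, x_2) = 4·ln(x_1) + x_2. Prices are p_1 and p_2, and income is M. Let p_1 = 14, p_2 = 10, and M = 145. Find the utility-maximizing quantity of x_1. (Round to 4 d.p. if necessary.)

x_1* = 2.8571

Set MRS = p_1/p_2: (4/x_1)/1 = p_1/p_2.
So x_1*(p_1,p_2) = 4·p_2/p_1, independent of income; and x_2* = (M − 4·p_2)/p_2.
At the given prices: x_1* = 4·10/14 = 2.8571.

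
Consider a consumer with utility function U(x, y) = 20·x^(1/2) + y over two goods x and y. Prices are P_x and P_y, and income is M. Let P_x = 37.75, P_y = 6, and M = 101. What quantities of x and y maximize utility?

MU_x = 10/√x, MU_y = 1. Tangency: 10/√x = P_x/P_y.
Thus x* = (10·P_y/P_x)² — independent of M — with the rest of income spent on y.
Plugging in: x* = (10·6/37.75)² = 2.5262, y* = 0.9393.

x* = 2.5262, y* = 0.9393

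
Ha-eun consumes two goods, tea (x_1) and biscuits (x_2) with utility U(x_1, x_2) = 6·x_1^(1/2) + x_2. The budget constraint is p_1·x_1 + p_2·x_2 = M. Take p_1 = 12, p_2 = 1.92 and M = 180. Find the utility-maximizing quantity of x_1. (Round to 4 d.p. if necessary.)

Set MRS = p_1/p_2: 3·x_1^(−1/2) = p_1/p_2.
Solve: √x_1 = 3·p_2/p_1, so x_1*(p_1,p_2) = (3·p_2/p_1)², and x_2* = (M − p_1·x_1*)/p_2.
Plugging in: x_1* = (3·1.92/12)² = 0.2304.

x_1* = 0.2304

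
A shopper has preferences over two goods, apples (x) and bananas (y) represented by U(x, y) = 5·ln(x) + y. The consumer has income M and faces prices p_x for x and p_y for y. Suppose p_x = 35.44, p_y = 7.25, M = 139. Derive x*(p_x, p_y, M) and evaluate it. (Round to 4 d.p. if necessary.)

Set MRS = p_x/p_y: (5/x)/1 = p_x/p_y.
So x*(p_x,p_y) = 5·p_y/p_x, independent of income; and y* = (M − 5·p_y)/p_y.
At the given prices: x* = 5·7.25/35.44 = 1.0229.

x* = 1.0229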